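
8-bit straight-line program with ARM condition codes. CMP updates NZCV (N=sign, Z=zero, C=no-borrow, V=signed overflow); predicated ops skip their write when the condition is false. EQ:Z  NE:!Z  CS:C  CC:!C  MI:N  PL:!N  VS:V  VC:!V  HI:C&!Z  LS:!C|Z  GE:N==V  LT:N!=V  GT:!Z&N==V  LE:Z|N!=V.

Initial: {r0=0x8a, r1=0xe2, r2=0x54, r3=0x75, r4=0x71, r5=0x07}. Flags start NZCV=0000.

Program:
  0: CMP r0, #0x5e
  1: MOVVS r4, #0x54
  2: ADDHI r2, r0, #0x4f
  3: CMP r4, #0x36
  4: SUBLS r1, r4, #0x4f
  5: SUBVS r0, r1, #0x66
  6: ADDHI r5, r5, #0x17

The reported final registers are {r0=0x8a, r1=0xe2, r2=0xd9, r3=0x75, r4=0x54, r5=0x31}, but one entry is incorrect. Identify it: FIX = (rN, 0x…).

FIX = (r5, 0x1e)

0: ✓ CMP  NZCV=0011
1: ✓ MOVVS  r4←0x54
2: ✓ ADDHI  r2←0xd9
3: ✓ CMP  NZCV=0010
4: · SUBLS
5: · SUBVS
6: ✓ ADDHI  r5←0x1e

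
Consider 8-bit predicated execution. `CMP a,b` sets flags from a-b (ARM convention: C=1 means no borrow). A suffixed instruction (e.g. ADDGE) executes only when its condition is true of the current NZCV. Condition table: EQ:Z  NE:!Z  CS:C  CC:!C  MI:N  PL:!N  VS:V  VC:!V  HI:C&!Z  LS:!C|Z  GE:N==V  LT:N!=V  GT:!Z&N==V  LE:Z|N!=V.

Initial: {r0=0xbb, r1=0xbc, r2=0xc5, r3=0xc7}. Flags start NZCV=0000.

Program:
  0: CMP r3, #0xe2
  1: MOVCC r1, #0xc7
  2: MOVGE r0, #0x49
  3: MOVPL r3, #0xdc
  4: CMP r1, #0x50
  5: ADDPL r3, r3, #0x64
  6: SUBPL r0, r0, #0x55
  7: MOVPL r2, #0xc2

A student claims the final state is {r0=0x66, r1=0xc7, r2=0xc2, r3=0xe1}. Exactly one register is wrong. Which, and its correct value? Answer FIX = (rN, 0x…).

[0] flags=1000 → (cmp)
[1] flags=1000 CC?T → r1=0xc7
[2] flags=1000 GE?F → skip
[3] flags=1000 PL?F → skip
[4] flags=0011 → (cmp)
[5] flags=0011 PL?T → r3=0x2b
[6] flags=0011 PL?T → r0=0x66
[7] flags=0011 PL?T → r2=0xc2

FIX = (r3, 0x2b)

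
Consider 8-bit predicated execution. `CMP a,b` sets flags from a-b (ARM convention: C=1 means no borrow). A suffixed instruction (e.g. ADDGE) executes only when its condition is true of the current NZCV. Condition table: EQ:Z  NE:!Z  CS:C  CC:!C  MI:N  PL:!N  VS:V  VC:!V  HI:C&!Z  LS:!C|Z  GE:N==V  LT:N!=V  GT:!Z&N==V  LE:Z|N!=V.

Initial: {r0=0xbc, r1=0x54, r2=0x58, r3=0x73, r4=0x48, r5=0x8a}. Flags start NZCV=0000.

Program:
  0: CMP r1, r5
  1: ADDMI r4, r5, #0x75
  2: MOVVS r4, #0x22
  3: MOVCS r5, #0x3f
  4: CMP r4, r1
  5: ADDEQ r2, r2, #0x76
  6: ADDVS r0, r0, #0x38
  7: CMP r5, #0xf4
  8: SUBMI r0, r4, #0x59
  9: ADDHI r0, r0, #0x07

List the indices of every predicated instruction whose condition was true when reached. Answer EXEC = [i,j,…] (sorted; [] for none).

EXEC = [1,2,8]

0: ✓ CMP  NZCV=1001
1: ✓ ADDMI  r4←0xff
2: ✓ MOVVS  r4←0x22
3: · MOVCS
4: ✓ CMP  NZCV=1000
5: · ADDEQ
6: · ADDVS
7: ✓ CMP  NZCV=1000
8: ✓ SUBMI  r0←0xc9
9: · ADDHI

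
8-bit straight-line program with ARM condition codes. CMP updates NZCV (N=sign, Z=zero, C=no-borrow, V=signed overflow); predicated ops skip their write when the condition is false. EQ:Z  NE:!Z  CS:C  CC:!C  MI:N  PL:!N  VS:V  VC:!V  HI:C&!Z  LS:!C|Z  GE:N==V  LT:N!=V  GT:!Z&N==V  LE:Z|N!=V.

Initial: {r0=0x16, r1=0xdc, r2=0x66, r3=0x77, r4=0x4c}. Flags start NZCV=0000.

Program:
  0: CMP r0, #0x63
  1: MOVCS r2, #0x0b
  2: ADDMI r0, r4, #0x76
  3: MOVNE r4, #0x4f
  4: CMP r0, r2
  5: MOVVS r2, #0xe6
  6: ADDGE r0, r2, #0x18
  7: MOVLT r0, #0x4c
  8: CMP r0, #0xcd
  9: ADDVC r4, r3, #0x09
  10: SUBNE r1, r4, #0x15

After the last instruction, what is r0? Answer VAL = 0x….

[0] flags=1000 → (cmp)
[1] flags=1000 CS?F → skip
[2] flags=1000 MI?T → r0=0xc2
[3] flags=1000 NE?T → r4=0x4f
[4] flags=0011 → (cmp)
[5] flags=0011 VS?T → r2=0xe6
[6] flags=0011 GE?F → skip
[7] flags=0011 LT?T → r0=0x4c
[8] flags=0000 → (cmp)
[9] flags=0000 VC?T → r4=0x80
[10] flags=0000 NE?T → r1=0x6b

VAL = 0x4c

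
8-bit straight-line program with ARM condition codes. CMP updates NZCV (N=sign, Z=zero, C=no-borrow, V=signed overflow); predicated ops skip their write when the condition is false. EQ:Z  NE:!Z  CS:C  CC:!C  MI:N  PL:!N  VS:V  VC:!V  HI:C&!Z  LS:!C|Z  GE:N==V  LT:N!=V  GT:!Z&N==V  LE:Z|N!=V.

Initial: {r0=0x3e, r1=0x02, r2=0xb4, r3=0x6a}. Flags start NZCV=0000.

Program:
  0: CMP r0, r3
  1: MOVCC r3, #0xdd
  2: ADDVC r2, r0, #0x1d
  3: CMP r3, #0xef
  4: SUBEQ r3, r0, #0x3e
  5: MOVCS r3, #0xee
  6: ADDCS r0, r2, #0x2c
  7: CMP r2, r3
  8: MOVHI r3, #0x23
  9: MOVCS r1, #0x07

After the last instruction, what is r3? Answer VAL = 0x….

VAL = 0xdd

[0] flags=1000 → (cmp)
[1] flags=1000 CC?T → r3=0xdd
[2] flags=1000 VC?T → r2=0x5b
[3] flags=1000 → (cmp)
[4] flags=1000 EQ?F → skip
[5] flags=1000 CS?F → skip
[6] flags=1000 CS?F → skip
[7] flags=0000 → (cmp)
[8] flags=0000 HI?F → skip
[9] flags=0000 CS?F → skip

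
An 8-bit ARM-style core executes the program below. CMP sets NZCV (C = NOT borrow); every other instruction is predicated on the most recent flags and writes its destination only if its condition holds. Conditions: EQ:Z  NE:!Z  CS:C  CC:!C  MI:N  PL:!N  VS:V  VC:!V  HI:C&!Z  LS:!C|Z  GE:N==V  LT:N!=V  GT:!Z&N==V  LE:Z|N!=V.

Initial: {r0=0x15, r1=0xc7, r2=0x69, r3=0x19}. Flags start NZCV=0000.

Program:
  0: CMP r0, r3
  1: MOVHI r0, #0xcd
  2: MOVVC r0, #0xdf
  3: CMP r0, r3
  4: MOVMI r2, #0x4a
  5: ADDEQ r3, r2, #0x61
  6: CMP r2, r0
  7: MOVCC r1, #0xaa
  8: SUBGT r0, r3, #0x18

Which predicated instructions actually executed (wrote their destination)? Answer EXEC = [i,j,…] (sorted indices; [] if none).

0: ✓ CMP  NZCV=1000
1: · MOVHI
2: ✓ MOVVC  r0←0xdf
3: ✓ CMP  NZCV=1010
4: ✓ MOVMI  r2←0x4a
5: · ADDEQ
6: ✓ CMP  NZCV=0000
7: ✓ MOVCC  r1←0xaa
8: ✓ SUBGT  r0←0x01

EXEC = [2,4,7,8]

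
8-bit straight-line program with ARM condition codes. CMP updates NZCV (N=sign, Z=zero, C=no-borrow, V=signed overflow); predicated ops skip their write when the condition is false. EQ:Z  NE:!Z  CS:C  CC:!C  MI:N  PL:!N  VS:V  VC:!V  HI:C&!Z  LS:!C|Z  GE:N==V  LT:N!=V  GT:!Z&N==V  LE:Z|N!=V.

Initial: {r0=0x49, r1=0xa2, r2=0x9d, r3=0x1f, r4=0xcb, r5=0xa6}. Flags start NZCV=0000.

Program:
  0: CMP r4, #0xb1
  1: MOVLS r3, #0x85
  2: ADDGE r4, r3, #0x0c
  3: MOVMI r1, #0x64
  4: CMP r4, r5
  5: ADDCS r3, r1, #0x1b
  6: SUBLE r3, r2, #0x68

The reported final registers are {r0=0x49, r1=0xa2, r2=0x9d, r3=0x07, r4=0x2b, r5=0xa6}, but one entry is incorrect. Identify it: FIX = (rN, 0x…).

FIX = (r3, 0x1f)

0: ✓ CMP  NZCV=0010
1: · MOVLS
2: ✓ ADDGE  r4←0x2b
3: · MOVMI
4: ✓ CMP  NZCV=1001
5: · ADDCS
6: · SUBLE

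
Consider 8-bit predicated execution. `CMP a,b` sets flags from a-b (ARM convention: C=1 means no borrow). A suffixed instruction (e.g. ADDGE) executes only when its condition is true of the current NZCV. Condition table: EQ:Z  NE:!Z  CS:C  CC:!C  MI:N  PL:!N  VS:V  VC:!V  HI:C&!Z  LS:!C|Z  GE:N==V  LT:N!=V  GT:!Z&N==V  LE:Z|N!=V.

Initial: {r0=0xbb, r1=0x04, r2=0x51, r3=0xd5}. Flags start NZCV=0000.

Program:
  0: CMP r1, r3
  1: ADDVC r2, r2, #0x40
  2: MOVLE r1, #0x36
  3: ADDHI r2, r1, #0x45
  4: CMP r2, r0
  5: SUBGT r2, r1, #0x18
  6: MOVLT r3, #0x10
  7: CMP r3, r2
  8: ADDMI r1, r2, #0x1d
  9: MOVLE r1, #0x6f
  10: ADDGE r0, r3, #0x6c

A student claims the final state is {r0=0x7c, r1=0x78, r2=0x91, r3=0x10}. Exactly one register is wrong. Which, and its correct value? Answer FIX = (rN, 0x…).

FIX = (r1, 0x04)

0: ✓ CMP  NZCV=0000
1: ✓ ADDVC  r2←0x91
2: · MOVLE
3: · ADDHI
4: ✓ CMP  NZCV=1000
5: · SUBGT
6: ✓ MOVLT  r3←0x10
7: ✓ CMP  NZCV=0000
8: · ADDMI
9: · MOVLE
10: ✓ ADDGE  r0←0x7c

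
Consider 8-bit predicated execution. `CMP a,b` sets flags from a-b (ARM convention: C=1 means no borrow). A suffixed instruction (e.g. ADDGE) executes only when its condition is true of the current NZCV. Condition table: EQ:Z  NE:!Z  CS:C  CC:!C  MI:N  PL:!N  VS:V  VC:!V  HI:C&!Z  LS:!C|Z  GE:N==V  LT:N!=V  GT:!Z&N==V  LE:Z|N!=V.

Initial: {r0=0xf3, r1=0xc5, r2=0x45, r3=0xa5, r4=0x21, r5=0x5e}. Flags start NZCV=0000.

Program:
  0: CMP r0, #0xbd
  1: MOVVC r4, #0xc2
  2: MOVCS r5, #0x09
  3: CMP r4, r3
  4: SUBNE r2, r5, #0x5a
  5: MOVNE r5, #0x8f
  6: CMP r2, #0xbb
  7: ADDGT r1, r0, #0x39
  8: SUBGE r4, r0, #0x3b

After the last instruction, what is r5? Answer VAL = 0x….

[0] flags=0010 → (cmp)
[1] flags=0010 VC?T → r4=0xc2
[2] flags=0010 CS?T → r5=0x09
[3] flags=0010 → (cmp)
[4] flags=0010 NE?T → r2=0xaf
[5] flags=0010 NE?T → r5=0x8f
[6] flags=1000 → (cmp)
[7] flags=1000 GT?F → skip
[8] flags=1000 GE?F → skip

VAL = 0x8f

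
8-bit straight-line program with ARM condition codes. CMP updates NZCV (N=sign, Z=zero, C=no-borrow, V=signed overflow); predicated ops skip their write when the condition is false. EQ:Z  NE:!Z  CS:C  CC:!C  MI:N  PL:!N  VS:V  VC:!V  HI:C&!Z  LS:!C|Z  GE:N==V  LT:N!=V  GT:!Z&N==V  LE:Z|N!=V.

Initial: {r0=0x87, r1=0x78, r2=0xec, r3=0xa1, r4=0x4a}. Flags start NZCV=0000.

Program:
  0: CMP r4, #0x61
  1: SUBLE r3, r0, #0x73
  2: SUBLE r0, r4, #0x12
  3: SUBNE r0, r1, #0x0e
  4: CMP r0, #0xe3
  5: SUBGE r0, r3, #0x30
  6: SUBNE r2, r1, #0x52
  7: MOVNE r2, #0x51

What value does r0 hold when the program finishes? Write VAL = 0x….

VAL = 0xe4

0: ✓ CMP  NZCV=1000
1: ✓ SUBLE  r3←0x14
2: ✓ SUBLE  r0←0x38
3: ✓ SUBNE  r0←0x6a
4: ✓ CMP  NZCV=1001
5: ✓ SUBGE  r0←0xe4
6: ✓ SUBNE  r2←0x26
7: ✓ MOVNE  r2←0x51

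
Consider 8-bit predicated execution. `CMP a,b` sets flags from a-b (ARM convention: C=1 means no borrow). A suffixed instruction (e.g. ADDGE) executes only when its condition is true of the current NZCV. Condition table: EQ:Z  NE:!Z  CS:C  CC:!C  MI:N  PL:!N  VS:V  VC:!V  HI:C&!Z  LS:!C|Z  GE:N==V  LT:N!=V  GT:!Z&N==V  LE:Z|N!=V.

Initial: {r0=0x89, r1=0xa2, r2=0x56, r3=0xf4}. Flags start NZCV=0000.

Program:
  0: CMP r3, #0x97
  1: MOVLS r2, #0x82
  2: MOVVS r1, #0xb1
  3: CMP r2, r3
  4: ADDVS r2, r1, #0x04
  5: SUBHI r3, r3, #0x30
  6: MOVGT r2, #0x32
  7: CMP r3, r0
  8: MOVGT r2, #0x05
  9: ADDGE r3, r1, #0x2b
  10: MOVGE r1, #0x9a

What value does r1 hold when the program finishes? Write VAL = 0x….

VAL = 0x9a

[0] flags=0010 → (cmp)
[1] flags=0010 LS?F → skip
[2] flags=0010 VS?F → skip
[3] flags=0000 → (cmp)
[4] flags=0000 VS?F → skip
[5] flags=0000 HI?F → skip
[6] flags=0000 GT?T → r2=0x32
[7] flags=0010 → (cmp)
[8] flags=0010 GT?T → r2=0x05
[9] flags=0010 GE?T → r3=0xcd
[10] flags=0010 GE?T → r1=0x9a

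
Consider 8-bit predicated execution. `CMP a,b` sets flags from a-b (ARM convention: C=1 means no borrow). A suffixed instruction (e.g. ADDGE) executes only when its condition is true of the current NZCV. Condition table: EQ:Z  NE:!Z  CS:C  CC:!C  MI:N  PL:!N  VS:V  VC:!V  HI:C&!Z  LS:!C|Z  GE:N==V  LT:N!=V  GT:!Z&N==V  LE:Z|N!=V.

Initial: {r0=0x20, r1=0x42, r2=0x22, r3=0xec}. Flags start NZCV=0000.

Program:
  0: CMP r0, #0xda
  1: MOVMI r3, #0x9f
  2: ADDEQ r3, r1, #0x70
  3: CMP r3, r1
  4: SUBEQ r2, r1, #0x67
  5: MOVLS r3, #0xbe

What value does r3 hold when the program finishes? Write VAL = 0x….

[0] flags=0000 → (cmp)
[1] flags=0000 MI?F → skip
[2] flags=0000 EQ?F → skip
[3] flags=1010 → (cmp)
[4] flags=1010 EQ?F → skip
[5] flags=1010 LS?F → skip

VAL = 0xec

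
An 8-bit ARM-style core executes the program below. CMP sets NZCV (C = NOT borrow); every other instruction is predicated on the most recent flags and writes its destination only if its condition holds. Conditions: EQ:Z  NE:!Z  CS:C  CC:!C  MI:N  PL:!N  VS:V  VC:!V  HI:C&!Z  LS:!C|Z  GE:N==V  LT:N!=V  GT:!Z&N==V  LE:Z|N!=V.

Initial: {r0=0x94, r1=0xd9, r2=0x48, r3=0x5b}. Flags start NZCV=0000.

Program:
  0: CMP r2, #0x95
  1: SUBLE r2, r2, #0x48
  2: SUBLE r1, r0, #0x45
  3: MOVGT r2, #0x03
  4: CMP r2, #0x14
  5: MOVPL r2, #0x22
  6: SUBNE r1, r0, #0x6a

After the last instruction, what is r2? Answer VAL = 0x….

VAL = 0x03

0: ✓ CMP  NZCV=1001
1: · SUBLE
2: · SUBLE
3: ✓ MOVGT  r2←0x03
4: ✓ CMP  NZCV=1000
5: · MOVPL
6: ✓ SUBNE  r1←0x2a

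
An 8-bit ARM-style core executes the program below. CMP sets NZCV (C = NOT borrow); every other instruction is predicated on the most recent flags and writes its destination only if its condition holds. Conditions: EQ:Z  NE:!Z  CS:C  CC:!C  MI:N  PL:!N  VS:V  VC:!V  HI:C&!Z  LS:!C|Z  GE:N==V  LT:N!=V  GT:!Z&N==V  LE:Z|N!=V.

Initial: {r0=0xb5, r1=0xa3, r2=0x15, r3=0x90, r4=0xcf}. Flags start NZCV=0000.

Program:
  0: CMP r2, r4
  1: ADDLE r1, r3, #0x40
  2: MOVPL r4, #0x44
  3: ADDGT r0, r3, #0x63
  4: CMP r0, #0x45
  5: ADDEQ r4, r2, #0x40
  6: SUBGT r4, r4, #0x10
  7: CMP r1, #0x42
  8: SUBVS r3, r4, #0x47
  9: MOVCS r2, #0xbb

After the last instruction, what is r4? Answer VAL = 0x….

VAL = 0x44

[0] flags=0000 → (cmp)
[1] flags=0000 LE?F → skip
[2] flags=0000 PL?T → r4=0x44
[3] flags=0000 GT?T → r0=0xf3
[4] flags=1010 → (cmp)
[5] flags=1010 EQ?F → skip
[6] flags=1010 GT?F → skip
[7] flags=0011 → (cmp)
[8] flags=0011 VS?T → r3=0xfd
[9] flags=0011 CS?T → r2=0xbb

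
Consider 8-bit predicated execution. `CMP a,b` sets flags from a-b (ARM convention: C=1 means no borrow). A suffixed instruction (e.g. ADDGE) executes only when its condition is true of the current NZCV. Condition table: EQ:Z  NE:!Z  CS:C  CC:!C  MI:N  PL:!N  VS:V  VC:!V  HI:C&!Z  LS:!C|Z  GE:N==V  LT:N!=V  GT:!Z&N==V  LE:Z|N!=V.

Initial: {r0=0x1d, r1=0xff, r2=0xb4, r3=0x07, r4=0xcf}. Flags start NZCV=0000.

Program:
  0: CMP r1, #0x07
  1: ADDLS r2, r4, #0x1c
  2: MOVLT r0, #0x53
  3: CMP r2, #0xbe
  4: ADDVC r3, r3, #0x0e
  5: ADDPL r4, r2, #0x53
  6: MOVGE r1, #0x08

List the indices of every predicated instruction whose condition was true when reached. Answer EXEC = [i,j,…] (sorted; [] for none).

[0] flags=1010 → (cmp)
[1] flags=1010 LS?F → skip
[2] flags=1010 LT?T → r0=0x53
[3] flags=1000 → (cmp)
[4] flags=1000 VC?T → r3=0x15
[5] flags=1000 PL?F → skip
[6] flags=1000 GE?F → skip

EXEC = [2,4]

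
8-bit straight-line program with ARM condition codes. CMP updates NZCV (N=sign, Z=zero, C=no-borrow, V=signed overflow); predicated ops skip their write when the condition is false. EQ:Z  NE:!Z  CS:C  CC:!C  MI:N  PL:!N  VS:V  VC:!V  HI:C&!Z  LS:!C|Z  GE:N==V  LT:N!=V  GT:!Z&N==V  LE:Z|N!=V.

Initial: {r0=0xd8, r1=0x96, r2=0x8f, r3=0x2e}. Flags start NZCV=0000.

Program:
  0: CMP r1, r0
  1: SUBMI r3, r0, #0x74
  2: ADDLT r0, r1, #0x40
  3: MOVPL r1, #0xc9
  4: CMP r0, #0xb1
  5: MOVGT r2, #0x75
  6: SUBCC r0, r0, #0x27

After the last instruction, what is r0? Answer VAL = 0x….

VAL = 0xd6

0: ✓ CMP  NZCV=1000
1: ✓ SUBMI  r3←0x64
2: ✓ ADDLT  r0←0xd6
3: · MOVPL
4: ✓ CMP  NZCV=0010
5: ✓ MOVGT  r2←0x75
6: · SUBCC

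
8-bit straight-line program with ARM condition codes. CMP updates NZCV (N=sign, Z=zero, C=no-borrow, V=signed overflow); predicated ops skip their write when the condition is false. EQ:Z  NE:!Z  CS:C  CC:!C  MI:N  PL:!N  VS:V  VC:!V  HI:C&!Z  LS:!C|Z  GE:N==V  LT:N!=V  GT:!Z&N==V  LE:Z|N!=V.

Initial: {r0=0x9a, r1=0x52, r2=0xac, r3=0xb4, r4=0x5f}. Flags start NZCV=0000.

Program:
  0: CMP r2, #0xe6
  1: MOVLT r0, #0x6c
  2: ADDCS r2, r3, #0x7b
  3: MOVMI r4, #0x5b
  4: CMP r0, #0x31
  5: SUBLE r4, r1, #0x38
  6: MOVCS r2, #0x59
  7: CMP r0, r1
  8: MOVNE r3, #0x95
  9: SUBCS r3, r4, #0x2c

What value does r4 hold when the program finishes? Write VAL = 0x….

VAL = 0x5b

0: ✓ CMP  NZCV=1000
1: ✓ MOVLT  r0←0x6c
2: · ADDCS
3: ✓ MOVMI  r4←0x5b
4: ✓ CMP  NZCV=0010
5: · SUBLE
6: ✓ MOVCS  r2←0x59
7: ✓ CMP  NZCV=0010
8: ✓ MOVNE  r3←0x95
9: ✓ SUBCS  r3←0x2f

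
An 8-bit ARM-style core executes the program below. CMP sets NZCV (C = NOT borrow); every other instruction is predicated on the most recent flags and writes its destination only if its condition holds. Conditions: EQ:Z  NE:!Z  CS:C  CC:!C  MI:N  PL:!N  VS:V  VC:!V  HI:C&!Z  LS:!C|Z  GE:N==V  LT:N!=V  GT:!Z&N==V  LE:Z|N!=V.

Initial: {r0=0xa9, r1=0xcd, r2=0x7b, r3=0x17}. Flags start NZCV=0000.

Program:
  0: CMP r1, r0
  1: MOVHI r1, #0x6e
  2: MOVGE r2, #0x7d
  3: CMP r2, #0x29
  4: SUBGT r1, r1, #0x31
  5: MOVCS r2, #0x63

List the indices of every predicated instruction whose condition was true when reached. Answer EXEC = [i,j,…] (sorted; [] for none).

0: ✓ CMP  NZCV=0010
1: ✓ MOVHI  r1←0x6e
2: ✓ MOVGE  r2←0x7d
3: ✓ CMP  NZCV=0010
4: ✓ SUBGT  r1←0x3d
5: ✓ MOVCS  r2←0x63

EXEC = [1,2,4,5]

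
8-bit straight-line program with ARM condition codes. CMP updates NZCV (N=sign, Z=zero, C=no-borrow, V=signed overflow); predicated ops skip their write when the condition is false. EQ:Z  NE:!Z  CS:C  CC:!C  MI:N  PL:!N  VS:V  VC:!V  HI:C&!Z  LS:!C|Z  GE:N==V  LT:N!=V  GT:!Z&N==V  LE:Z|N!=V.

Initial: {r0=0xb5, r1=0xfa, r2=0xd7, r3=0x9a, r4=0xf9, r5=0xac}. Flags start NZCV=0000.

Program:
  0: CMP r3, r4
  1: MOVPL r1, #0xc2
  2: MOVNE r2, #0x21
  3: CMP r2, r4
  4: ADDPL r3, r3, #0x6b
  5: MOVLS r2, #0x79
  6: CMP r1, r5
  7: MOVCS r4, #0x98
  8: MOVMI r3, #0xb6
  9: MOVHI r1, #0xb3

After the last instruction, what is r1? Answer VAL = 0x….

[0] flags=1000 → (cmp)
[1] flags=1000 PL?F → skip
[2] flags=1000 NE?T → r2=0x21
[3] flags=0000 → (cmp)
[4] flags=0000 PL?T → r3=0x05
[5] flags=0000 LS?T → r2=0x79
[6] flags=0010 → (cmp)
[7] flags=0010 CS?T → r4=0x98
[8] flags=0010 MI?F → skip
[9] flags=0010 HI?T → r1=0xb3

VAL = 0xb3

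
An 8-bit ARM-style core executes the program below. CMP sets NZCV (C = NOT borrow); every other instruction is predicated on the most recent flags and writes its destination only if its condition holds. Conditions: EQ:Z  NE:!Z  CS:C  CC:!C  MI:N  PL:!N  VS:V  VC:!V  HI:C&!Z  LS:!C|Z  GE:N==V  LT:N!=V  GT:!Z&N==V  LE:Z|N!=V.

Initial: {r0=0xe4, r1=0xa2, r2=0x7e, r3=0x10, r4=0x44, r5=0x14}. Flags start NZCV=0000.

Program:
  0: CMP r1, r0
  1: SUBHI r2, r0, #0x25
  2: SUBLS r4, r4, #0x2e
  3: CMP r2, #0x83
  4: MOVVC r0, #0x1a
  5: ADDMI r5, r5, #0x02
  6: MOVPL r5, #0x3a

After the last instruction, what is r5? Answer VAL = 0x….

VAL = 0x16

0: ✓ CMP  NZCV=1000
1: · SUBHI
2: ✓ SUBLS  r4←0x16
3: ✓ CMP  NZCV=1001
4: · MOVVC
5: ✓ ADDMI  r5←0x16
6: · MOVPL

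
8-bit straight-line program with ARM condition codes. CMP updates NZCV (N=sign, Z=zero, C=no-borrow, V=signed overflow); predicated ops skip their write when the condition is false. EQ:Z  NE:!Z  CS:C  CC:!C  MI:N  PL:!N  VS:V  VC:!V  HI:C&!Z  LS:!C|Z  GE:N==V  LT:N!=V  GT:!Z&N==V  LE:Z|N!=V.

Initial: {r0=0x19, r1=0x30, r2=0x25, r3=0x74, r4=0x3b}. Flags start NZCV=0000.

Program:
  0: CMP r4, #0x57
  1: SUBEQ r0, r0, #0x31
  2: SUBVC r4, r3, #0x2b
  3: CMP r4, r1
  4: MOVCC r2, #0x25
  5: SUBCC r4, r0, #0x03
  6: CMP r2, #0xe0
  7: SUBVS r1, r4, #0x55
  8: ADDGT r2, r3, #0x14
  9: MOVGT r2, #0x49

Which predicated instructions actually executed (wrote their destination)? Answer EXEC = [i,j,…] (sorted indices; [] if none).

EXEC = [2,8,9]

[0] flags=1000 → (cmp)
[1] flags=1000 EQ?F → skip
[2] flags=1000 VC?T → r4=0x49
[3] flags=0010 → (cmp)
[4] flags=0010 CC?F → skip
[5] flags=0010 CC?F → skip
[6] flags=0000 → (cmp)
[7] flags=0000 VS?F → skip
[8] flags=0000 GT?T → r2=0x88
[9] flags=0000 GT?T → r2=0x49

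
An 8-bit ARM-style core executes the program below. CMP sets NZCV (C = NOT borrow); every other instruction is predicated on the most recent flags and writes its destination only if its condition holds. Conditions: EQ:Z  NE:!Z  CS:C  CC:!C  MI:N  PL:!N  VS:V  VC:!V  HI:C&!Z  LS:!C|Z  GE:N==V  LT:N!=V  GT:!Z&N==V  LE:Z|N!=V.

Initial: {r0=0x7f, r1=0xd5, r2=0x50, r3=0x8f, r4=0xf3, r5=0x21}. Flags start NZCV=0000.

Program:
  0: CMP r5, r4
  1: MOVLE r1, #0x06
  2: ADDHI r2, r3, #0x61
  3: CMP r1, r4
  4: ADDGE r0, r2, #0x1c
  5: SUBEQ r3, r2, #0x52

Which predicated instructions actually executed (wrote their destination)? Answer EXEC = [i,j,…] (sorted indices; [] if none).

0: ✓ CMP  NZCV=0000
1: · MOVLE
2: · ADDHI
3: ✓ CMP  NZCV=1000
4: · ADDGE
5: · SUBEQ

EXEC = []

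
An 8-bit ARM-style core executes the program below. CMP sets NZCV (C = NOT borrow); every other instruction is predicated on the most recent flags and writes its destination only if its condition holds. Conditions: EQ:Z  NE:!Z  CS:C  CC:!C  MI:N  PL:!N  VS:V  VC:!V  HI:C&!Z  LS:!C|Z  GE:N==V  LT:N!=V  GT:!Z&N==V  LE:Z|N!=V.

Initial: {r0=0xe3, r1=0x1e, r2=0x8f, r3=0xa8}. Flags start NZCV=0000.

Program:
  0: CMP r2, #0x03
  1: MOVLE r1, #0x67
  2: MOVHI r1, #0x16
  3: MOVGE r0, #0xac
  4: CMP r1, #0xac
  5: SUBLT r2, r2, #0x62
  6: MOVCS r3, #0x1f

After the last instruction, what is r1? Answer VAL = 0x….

0: ✓ CMP  NZCV=1010
1: ✓ MOVLE  r1←0x67
2: ✓ MOVHI  r1←0x16
3: · MOVGE
4: ✓ CMP  NZCV=0000
5: · SUBLT
6: · MOVCS

VAL = 0x16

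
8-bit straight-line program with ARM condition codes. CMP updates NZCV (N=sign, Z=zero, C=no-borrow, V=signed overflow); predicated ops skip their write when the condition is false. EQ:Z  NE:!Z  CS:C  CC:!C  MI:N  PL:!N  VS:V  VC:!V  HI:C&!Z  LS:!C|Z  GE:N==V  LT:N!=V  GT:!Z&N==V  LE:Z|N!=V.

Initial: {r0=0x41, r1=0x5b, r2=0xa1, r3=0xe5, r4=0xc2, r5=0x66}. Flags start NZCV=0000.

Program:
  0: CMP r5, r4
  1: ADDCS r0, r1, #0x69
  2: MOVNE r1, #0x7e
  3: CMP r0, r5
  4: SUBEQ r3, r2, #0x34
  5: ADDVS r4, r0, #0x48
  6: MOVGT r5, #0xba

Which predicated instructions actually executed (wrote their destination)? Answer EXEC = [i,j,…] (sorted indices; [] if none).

EXEC = [2]

0: ✓ CMP  NZCV=1001
1: · ADDCS
2: ✓ MOVNE  r1←0x7e
3: ✓ CMP  NZCV=1000
4: · SUBEQ
5: · ADDVS
6: · MOVGT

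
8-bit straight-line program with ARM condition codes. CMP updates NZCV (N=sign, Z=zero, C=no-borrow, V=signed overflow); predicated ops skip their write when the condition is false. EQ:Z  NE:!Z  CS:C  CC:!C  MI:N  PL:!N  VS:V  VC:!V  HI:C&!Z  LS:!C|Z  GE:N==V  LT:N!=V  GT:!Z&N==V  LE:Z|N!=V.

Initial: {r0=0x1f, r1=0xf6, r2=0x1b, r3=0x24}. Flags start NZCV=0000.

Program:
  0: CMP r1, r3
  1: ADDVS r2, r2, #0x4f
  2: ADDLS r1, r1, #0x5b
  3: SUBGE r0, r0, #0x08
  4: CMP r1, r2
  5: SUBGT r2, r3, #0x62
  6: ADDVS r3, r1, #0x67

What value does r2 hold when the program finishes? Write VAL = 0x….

VAL = 0x1b

0: ✓ CMP  NZCV=1010
1: · ADDVS
2: · ADDLS
3: · SUBGE
4: ✓ CMP  NZCV=1010
5: · SUBGT
6: · ADDVS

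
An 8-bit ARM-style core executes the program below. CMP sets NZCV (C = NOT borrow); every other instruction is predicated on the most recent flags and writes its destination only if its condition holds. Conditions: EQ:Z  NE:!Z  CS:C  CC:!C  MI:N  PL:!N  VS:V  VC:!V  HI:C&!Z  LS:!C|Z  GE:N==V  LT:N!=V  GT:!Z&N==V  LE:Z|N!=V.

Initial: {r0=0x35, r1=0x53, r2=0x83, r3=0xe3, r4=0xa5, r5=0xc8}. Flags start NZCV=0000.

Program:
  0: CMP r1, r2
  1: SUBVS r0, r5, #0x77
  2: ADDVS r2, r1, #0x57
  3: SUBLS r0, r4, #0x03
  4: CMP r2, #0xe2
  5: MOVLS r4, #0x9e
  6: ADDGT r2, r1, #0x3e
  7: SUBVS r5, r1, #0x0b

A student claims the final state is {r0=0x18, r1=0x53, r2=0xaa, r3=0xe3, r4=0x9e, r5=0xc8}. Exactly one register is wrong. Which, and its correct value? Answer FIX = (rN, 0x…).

FIX = (r0, 0xa2)

[0] flags=1001 → (cmp)
[1] flags=1001 VS?T → r0=0x51
[2] flags=1001 VS?T → r2=0xaa
[3] flags=1001 LS?T → r0=0xa2
[4] flags=1000 → (cmp)
[5] flags=1000 LS?T → r4=0x9e
[6] flags=1000 GT?F → skip
[7] flags=1000 VS?F → skip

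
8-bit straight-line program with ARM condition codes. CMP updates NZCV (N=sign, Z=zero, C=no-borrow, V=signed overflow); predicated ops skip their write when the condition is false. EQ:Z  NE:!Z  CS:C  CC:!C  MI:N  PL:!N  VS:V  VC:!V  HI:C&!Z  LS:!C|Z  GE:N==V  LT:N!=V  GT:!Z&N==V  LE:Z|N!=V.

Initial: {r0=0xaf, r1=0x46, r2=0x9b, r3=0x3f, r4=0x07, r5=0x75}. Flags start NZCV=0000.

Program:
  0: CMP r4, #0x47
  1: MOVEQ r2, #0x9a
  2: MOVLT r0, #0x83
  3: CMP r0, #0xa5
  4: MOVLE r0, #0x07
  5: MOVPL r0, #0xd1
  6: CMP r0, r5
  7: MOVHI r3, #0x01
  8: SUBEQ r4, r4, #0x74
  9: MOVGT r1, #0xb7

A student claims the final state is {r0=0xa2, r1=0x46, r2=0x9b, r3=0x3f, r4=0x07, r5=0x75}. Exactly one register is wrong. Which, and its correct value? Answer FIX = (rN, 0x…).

0: ✓ CMP  NZCV=1000
1: · MOVEQ
2: ✓ MOVLT  r0←0x83
3: ✓ CMP  NZCV=1000
4: ✓ MOVLE  r0←0x07
5: · MOVPL
6: ✓ CMP  NZCV=1000
7: · MOVHI
8: · SUBEQ
9: · MOVGT

FIX = (r0, 0x07)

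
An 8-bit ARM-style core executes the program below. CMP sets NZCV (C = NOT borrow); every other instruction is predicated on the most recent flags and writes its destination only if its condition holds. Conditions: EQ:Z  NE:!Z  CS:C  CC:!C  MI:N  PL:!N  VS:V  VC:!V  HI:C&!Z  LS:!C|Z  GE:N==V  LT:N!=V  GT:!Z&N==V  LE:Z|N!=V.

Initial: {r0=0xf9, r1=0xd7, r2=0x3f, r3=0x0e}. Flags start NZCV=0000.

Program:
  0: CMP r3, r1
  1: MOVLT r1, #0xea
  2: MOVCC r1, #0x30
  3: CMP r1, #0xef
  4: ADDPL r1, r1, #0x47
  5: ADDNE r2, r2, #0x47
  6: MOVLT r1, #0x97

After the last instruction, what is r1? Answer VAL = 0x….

[0] flags=0000 → (cmp)
[1] flags=0000 LT?F → skip
[2] flags=0000 CC?T → r1=0x30
[3] flags=0000 → (cmp)
[4] flags=0000 PL?T → r1=0x77
[5] flags=0000 NE?T → r2=0x86
[6] flags=0000 LT?F → skip

VAL = 0x77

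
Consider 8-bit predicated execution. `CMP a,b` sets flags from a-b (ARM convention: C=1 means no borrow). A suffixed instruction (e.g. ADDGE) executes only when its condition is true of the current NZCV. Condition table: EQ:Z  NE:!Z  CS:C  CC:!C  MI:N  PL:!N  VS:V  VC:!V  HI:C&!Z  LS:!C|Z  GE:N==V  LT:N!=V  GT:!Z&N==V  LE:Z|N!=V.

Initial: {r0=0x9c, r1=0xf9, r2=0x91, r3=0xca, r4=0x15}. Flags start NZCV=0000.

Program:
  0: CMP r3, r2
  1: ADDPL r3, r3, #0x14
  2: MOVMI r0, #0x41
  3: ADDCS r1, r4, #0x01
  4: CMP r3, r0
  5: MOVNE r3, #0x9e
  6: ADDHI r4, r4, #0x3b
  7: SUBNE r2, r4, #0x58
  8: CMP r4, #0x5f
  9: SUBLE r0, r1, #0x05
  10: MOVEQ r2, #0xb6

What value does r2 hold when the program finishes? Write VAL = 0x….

VAL = 0xf8

0: ✓ CMP  NZCV=0010
1: ✓ ADDPL  r3←0xde
2: · MOVMI
3: ✓ ADDCS  r1←0x16
4: ✓ CMP  NZCV=0010
5: ✓ MOVNE  r3←0x9e
6: ✓ ADDHI  r4←0x50
7: ✓ SUBNE  r2←0xf8
8: ✓ CMP  NZCV=1000
9: ✓ SUBLE  r0←0x11
10: · MOVEQ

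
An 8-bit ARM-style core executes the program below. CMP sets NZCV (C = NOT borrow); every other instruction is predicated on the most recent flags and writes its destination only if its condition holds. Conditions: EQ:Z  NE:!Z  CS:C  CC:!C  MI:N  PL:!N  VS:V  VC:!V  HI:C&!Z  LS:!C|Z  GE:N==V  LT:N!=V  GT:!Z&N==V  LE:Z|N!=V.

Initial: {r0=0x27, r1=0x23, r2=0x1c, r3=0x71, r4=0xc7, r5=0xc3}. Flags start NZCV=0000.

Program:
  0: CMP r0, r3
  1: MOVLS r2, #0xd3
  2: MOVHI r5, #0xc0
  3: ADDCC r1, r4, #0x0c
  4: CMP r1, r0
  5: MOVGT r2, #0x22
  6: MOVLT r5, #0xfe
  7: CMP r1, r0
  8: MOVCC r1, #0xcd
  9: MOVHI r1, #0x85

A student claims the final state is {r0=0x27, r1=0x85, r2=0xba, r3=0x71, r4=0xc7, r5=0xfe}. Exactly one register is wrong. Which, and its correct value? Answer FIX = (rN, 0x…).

FIX = (r2, 0xd3)

0: ✓ CMP  NZCV=1000
1: ✓ MOVLS  r2←0xd3
2: · MOVHI
3: ✓ ADDCC  r1←0xd3
4: ✓ CMP  NZCV=1010
5: · MOVGT
6: ✓ MOVLT  r5←0xfe
7: ✓ CMP  NZCV=1010
8: · MOVCC
9: ✓ MOVHI  r1←0x85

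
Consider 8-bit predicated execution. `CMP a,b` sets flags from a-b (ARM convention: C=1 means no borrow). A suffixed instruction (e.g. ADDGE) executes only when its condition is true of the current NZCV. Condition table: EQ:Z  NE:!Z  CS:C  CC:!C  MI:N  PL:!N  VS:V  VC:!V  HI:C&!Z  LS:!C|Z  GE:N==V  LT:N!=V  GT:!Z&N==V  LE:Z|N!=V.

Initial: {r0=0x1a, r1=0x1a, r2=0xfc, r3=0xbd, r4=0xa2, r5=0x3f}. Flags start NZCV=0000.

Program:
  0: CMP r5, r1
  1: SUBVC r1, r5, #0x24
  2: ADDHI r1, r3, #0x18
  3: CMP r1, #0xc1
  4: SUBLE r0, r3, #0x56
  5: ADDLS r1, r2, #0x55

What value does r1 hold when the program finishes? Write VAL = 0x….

[0] flags=0010 → (cmp)
[1] flags=0010 VC?T → r1=0x1b
[2] flags=0010 HI?T → r1=0xd5
[3] flags=0010 → (cmp)
[4] flags=0010 LE?F → skip
[5] flags=0010 LS?F → skip

VAL = 0xd5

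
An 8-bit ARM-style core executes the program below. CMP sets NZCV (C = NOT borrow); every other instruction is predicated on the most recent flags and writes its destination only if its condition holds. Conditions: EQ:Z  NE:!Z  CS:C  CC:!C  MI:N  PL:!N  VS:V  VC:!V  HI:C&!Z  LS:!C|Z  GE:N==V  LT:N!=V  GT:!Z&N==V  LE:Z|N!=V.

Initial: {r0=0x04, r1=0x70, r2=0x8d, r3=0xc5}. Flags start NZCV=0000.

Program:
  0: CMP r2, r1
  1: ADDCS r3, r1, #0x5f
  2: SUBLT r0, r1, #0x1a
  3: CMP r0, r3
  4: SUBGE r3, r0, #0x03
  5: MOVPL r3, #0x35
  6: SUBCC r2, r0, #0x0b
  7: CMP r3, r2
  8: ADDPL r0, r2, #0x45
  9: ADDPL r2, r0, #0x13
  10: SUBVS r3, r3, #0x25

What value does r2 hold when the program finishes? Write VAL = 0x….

[0] flags=0011 → (cmp)
[1] flags=0011 CS?T → r3=0xcf
[2] flags=0011 LT?T → r0=0x56
[3] flags=1001 → (cmp)
[4] flags=1001 GE?T → r3=0x53
[5] flags=1001 PL?F → skip
[6] flags=1001 CC?T → r2=0x4b
[7] flags=0010 → (cmp)
[8] flags=0010 PL?T → r0=0x90
[9] flags=0010 PL?T → r2=0xa3
[10] flags=0010 VS?F → skip

VAL = 0xa3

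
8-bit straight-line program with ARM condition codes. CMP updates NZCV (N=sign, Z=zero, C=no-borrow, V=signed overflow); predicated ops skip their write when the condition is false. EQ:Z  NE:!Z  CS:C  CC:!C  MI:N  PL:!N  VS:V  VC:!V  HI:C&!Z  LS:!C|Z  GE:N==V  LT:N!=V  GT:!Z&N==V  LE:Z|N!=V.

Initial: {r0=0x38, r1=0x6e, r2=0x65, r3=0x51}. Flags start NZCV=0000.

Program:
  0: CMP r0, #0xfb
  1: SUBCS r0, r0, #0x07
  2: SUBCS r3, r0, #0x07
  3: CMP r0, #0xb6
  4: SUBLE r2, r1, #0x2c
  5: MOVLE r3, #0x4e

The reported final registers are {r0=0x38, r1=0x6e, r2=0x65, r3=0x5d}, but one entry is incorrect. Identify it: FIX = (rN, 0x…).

FIX = (r3, 0x51)

[0] flags=0000 → (cmp)
[1] flags=0000 CS?F → skip
[2] flags=0000 CS?F → skip
[3] flags=1001 → (cmp)
[4] flags=1001 LE?F → skip
[5] flags=1001 LE?F → skip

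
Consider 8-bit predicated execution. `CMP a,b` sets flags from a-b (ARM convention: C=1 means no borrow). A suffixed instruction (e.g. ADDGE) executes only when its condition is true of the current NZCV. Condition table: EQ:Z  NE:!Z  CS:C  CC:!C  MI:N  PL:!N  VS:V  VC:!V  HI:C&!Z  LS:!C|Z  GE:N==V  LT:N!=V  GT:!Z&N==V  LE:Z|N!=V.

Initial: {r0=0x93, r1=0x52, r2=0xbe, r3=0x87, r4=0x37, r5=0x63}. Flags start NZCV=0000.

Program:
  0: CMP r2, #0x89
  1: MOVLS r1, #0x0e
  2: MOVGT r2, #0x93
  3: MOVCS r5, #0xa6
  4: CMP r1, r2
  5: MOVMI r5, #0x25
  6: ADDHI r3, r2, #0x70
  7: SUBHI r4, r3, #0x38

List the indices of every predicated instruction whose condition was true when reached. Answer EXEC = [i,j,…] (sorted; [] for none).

0: ✓ CMP  NZCV=0010
1: · MOVLS
2: ✓ MOVGT  r2←0x93
3: ✓ MOVCS  r5←0xa6
4: ✓ CMP  NZCV=1001
5: ✓ MOVMI  r5←0x25
6: · ADDHI
7: · SUBHI

EXEC = [2,3,5]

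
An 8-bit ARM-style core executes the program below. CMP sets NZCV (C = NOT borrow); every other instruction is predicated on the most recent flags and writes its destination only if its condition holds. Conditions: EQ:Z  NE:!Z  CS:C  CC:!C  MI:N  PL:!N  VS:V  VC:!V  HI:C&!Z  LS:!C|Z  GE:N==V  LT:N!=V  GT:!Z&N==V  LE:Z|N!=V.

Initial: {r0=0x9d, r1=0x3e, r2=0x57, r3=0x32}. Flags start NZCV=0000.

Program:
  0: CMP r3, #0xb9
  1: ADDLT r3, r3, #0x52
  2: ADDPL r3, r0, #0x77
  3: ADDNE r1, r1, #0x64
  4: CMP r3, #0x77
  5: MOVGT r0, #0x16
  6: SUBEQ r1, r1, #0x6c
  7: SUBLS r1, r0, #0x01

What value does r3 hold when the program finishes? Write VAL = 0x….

0: ✓ CMP  NZCV=0000
1: · ADDLT
2: ✓ ADDPL  r3←0x14
3: ✓ ADDNE  r1←0xa2
4: ✓ CMP  NZCV=1000
5: · MOVGT
6: · SUBEQ
7: ✓ SUBLS  r1←0x9c

VAL = 0x14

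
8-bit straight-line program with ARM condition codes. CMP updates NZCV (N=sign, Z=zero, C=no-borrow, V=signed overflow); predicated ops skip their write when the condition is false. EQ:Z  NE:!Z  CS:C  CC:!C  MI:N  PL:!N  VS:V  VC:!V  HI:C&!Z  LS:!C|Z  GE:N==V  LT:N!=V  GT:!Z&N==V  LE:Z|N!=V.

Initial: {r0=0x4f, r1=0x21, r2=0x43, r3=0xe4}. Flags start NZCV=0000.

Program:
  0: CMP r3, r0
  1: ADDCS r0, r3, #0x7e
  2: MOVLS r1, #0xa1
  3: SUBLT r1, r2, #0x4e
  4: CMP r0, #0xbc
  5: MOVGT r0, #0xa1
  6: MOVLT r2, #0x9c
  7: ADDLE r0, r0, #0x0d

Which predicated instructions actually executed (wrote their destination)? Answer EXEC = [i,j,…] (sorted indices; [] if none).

EXEC = [1,3,5]

0: ✓ CMP  NZCV=1010
1: ✓ ADDCS  r0←0x62
2: · MOVLS
3: ✓ SUBLT  r1←0xf5
4: ✓ CMP  NZCV=1001
5: ✓ MOVGT  r0←0xa1
6: · MOVLT
7: · ADDLE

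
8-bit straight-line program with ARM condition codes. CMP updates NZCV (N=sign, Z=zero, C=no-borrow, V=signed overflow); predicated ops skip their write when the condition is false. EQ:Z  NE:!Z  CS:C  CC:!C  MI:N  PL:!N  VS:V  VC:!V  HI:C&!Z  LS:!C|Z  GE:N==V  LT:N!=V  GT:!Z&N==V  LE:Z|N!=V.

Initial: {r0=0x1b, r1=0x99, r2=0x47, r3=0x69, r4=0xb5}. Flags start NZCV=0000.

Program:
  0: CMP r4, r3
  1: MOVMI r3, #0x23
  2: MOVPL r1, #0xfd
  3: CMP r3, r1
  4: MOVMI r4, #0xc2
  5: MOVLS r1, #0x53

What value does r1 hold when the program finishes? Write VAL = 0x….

0: ✓ CMP  NZCV=0011
1: · MOVMI
2: ✓ MOVPL  r1←0xfd
3: ✓ CMP  NZCV=0000
4: · MOVMI
5: ✓ MOVLS  r1←0x53

VAL = 0x53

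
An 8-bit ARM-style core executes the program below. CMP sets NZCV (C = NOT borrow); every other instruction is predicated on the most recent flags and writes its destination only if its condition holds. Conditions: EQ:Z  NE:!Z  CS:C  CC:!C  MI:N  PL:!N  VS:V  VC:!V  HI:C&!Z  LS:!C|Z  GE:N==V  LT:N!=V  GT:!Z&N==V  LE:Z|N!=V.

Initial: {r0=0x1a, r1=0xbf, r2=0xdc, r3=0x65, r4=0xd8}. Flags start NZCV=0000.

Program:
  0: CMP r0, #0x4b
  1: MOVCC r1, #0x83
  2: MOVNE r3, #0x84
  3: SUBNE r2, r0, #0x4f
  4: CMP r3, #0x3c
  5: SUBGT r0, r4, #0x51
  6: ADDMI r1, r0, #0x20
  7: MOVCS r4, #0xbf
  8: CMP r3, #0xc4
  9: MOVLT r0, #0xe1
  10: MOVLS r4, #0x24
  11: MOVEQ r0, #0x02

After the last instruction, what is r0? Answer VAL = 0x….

0: ✓ CMP  NZCV=1000
1: ✓ MOVCC  r1←0x83
2: ✓ MOVNE  r3←0x84
3: ✓ SUBNE  r2←0xcb
4: ✓ CMP  NZCV=0011
5: · SUBGT
6: · ADDMI
7: ✓ MOVCS  r4←0xbf
8: ✓ CMP  NZCV=1000
9: ✓ MOVLT  r0←0xe1
10: ✓ MOVLS  r4←0x24
11: · MOVEQ

VAL = 0xe1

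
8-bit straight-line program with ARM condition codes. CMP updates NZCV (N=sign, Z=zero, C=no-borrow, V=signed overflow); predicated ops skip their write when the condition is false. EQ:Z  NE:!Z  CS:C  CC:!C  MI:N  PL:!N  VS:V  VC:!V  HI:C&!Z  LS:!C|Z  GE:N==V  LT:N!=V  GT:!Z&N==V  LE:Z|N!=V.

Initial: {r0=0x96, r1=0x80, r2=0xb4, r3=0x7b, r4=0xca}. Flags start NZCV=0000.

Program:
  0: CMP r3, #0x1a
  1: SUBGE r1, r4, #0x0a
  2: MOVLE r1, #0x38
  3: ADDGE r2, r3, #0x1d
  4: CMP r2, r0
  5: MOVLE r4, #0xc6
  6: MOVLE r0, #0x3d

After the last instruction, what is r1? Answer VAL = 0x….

VAL = 0xc0

0: ✓ CMP  NZCV=0010
1: ✓ SUBGE  r1←0xc0
2: · MOVLE
3: ✓ ADDGE  r2←0x98
4: ✓ CMP  NZCV=0010
5: · MOVLE
6: · MOVLE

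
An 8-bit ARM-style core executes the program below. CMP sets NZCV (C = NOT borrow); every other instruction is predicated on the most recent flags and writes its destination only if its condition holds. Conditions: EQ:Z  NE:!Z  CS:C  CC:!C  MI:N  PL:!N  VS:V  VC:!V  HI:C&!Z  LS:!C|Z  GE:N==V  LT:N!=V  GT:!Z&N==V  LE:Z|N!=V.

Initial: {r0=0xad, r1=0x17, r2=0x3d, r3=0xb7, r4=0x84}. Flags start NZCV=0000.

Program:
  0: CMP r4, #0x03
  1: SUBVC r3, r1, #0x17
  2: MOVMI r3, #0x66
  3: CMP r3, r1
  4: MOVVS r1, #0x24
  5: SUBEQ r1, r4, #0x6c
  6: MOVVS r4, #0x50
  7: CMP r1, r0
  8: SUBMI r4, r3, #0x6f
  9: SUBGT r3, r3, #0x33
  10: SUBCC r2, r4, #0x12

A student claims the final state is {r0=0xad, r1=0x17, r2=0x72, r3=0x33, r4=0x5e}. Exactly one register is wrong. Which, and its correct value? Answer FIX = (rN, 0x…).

FIX = (r4, 0x84)

0: ✓ CMP  NZCV=1010
1: ✓ SUBVC  r3←0x00
2: ✓ MOVMI  r3←0x66
3: ✓ CMP  NZCV=0010
4: · MOVVS
5: · SUBEQ
6: · MOVVS
7: ✓ CMP  NZCV=0000
8: · SUBMI
9: ✓ SUBGT  r3←0x33
10: ✓ SUBCC  r2←0x72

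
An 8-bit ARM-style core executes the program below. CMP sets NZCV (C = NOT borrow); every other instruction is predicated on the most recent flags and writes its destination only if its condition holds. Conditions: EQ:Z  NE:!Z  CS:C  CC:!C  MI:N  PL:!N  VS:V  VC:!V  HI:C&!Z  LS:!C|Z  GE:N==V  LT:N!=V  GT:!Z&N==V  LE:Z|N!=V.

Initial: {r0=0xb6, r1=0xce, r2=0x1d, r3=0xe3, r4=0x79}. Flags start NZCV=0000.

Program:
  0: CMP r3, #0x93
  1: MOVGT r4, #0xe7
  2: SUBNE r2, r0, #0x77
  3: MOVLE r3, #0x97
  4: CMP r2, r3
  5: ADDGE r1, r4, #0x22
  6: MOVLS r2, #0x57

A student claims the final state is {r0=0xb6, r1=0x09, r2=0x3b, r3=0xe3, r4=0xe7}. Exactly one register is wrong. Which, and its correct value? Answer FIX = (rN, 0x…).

0: ✓ CMP  NZCV=0010
1: ✓ MOVGT  r4←0xe7
2: ✓ SUBNE  r2←0x3f
3: · MOVLE
4: ✓ CMP  NZCV=0000
5: ✓ ADDGE  r1←0x09
6: ✓ MOVLS  r2←0x57

FIX = (r2, 0x57)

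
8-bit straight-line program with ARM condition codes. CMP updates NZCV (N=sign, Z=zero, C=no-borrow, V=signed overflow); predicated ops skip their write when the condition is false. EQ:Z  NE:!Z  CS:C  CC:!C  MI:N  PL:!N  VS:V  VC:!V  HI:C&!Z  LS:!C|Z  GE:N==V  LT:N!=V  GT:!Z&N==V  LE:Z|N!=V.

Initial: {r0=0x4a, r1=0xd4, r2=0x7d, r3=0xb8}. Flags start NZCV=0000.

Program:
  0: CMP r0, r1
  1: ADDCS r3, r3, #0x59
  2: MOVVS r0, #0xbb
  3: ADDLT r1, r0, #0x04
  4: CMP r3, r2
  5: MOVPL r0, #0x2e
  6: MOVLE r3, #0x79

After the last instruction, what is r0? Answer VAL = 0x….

VAL = 0x2e

0: ✓ CMP  NZCV=0000
1: · ADDCS
2: · MOVVS
3: · ADDLT
4: ✓ CMP  NZCV=0011
5: ✓ MOVPL  r0←0x2e
6: ✓ MOVLE  r3←0x79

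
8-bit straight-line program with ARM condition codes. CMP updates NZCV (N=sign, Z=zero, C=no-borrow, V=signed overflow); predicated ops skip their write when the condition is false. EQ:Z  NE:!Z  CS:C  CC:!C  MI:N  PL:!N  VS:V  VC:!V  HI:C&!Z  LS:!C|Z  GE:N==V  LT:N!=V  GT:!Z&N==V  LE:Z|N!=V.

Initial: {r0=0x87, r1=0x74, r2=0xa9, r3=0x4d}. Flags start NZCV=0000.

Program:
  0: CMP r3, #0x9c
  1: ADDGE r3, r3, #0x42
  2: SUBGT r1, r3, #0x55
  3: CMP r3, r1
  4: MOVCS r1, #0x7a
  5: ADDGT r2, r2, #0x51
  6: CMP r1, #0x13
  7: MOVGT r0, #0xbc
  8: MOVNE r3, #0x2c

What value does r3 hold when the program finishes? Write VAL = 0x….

0: ✓ CMP  NZCV=1001
1: ✓ ADDGE  r3←0x8f
2: ✓ SUBGT  r1←0x3a
3: ✓ CMP  NZCV=0011
4: ✓ MOVCS  r1←0x7a
5: · ADDGT
6: ✓ CMP  NZCV=0010
7: ✓ MOVGT  r0←0xbc
8: ✓ MOVNE  r3←0x2c

VAL = 0x2c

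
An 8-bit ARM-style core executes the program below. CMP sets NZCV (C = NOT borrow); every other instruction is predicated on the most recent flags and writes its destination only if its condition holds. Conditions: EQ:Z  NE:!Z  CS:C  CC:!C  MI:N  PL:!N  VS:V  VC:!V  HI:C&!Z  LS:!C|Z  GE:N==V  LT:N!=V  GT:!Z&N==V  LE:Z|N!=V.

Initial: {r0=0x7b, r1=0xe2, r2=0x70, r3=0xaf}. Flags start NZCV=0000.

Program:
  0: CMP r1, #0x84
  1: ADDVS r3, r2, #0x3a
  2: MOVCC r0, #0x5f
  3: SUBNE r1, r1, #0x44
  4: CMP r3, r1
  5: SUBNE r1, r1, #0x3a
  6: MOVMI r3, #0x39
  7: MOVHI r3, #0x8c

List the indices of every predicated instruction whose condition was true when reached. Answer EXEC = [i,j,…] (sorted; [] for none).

[0] flags=0010 → (cmp)
[1] flags=0010 VS?F → skip
[2] flags=0010 CC?F → skip
[3] flags=0010 NE?T → r1=0x9e
[4] flags=0010 → (cmp)
[5] flags=0010 NE?T → r1=0x64
[6] flags=0010 MI?F → skip
[7] flags=0010 HI?T → r3=0x8c

EXEC = [3,5,7]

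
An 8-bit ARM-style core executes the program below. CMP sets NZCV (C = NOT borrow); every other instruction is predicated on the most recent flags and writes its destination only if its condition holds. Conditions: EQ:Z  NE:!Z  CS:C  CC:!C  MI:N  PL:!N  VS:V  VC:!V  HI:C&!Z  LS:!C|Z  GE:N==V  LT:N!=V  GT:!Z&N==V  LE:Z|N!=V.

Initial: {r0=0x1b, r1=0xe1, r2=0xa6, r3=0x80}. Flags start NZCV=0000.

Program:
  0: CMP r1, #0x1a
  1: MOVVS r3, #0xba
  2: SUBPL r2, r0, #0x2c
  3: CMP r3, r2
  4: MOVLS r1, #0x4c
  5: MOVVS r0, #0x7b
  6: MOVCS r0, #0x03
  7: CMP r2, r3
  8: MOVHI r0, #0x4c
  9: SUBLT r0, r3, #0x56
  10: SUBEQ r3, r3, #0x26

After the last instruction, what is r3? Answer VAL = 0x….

VAL = 0x80

0: ✓ CMP  NZCV=1010
1: · MOVVS
2: · SUBPL
3: ✓ CMP  NZCV=1000
4: ✓ MOVLS  r1←0x4c
5: · MOVVS
6: · MOVCS
7: ✓ CMP  NZCV=0010
8: ✓ MOVHI  r0←0x4c
9: · SUBLT
10: · SUBEQ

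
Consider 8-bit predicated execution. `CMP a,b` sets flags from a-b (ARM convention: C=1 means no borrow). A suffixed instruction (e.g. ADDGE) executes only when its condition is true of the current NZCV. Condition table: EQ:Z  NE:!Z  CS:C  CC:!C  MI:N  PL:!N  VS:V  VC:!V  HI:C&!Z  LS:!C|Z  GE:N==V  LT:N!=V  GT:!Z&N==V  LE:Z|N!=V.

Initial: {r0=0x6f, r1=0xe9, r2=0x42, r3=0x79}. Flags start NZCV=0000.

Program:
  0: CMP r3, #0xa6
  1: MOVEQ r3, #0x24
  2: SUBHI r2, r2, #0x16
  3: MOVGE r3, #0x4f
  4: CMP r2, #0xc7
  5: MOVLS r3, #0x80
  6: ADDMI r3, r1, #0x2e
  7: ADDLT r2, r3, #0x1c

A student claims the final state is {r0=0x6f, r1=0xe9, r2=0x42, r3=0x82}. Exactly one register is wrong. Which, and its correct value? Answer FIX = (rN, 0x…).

[0] flags=1001 → (cmp)
[1] flags=1001 EQ?F → skip
[2] flags=1001 HI?F → skip
[3] flags=1001 GE?T → r3=0x4f
[4] flags=0000 → (cmp)
[5] flags=0000 LS?T → r3=0x80
[6] flags=0000 MI?F → skip
[7] flags=0000 LT?F → skip

FIX = (r3, 0x80)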